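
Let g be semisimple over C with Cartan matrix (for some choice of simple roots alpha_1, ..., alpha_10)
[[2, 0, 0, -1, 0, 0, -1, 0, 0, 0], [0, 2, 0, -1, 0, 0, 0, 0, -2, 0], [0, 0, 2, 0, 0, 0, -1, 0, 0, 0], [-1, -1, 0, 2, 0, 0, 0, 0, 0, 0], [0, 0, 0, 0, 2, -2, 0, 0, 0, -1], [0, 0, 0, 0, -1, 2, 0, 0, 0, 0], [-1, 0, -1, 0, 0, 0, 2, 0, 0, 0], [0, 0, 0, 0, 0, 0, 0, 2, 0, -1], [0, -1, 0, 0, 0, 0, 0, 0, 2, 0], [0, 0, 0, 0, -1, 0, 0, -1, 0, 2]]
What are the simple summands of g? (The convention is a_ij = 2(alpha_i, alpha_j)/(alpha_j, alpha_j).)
B_4 ⊕ B_6

The diagram associated to this matrix has two connected components: the simple roots {alpha_5, alpha_6, alpha_8, alpha_10} form a chain of 4 nodes with a double edge at one end; the terminal node there is the unique short simple root (B_4), and {alpha_1, alpha_2, alpha_3, alpha_4, alpha_7, alpha_9} form a chain of 6 nodes with a double edge at one end; the terminal node there is the unique short simple root (B_6). A semisimple Lie algebra decomposes uniquely as the direct sum of simple ideals, one per connected component of its Dynkin diagram, so g ≅ B_4 ⊕ B_6 (dimension 36 + 78 = 114).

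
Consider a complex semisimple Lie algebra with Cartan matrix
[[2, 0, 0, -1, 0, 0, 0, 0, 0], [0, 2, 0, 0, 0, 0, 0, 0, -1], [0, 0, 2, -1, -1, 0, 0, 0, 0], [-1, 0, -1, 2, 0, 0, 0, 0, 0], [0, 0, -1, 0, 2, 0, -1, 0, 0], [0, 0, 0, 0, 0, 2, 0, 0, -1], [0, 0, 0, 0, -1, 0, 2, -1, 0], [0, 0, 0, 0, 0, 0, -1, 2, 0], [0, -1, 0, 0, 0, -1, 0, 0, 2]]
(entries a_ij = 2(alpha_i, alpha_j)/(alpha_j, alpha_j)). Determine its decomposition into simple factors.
A_3 (sl(4)) + A_6 (sl(7))

The diagram associated to this matrix has two connected components: the simple roots {alpha_2, alpha_6, alpha_9} form a chain of 3 nodes with single edges (A_3), and {alpha_1, alpha_3, alpha_4, alpha_5, alpha_7, alpha_8} form a chain of 6 nodes with single edges (A_6). A semisimple Lie algebra decomposes uniquely as the direct sum of simple ideals, one per connected component of its Dynkin diagram, so g ≅ A_3 ⊕ A_6 (dimension 15 + 48 = 63).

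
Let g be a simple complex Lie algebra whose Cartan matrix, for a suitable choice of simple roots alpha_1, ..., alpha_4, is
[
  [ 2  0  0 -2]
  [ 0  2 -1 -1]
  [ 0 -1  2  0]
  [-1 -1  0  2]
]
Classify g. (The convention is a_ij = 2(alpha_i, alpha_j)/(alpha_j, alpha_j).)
C_4

The matrix has rank 4 with 2's on the diagonal. Reading the off-diagonal entries as Dynkin edges (a single edge where a_ij = a_ji = -1; a double or triple edge where a_ij * a_ji = 2 or 3), the diagram is a chain of 4 nodes with a double edge at one end; the terminal node there is the unique long simple root (C_4). One simple-root ordering that puts it in standard form is (alpha_3, alpha_2, alpha_4, alpha_1). So the algebra is type C_4, i.e. sp(8).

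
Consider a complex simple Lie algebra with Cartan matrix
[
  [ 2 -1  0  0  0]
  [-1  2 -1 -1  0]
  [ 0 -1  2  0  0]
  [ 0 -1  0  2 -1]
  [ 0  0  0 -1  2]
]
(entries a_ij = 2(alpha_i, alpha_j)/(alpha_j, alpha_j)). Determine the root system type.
The matrix has rank 5 with 2's on the diagonal. Reading the off-diagonal entries as Dynkin edges (a single edge where a_ij = a_ji = -1; a double or triple edge where a_ij * a_ji = 2 or 3), the diagram is a chain of 3 nodes with a fork of two nodes at one end (D_5). One simple-root ordering that puts it in standard form is (alpha_5, alpha_4, alpha_2, alpha_3, alpha_1). So the algebra is type D_5, i.e. so(10).

type D_5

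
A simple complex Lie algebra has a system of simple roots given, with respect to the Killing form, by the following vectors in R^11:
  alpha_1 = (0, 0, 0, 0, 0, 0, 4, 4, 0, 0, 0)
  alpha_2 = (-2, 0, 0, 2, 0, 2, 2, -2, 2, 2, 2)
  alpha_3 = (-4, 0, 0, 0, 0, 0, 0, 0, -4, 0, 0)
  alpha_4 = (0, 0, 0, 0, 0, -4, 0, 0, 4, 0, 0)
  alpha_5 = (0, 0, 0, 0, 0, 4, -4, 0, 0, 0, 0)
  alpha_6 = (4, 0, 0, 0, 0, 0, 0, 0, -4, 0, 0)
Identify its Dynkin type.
Compute the Cartan integers a_ij = 2(alpha_i, alpha_j)/(alpha_j, alpha_j); the resulting 6x6 Cartan matrix is
[[2, 0, 0, 0, -1, 0], [0, 2, 0, 0, 0, -1], [0, 0, 2, -1, 0, 0], [0, 0, -1, 2, -1, -1], [-1, 0, 0, -1, 2, 0], [0, -1, 0, -1, 0, 2]].
All simple roots have the same length, so the diagram is simply laced. The associated Dynkin diagram is a chain of 5 nodes with one extra node attached to the third node from one end (E_6), so the type is E_6.

E_6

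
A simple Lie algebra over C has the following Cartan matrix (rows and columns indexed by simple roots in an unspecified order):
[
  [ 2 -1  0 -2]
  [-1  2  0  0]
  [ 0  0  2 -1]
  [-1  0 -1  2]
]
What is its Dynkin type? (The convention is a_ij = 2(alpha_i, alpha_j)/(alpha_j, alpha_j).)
F4

The matrix has rank 4 with 2's on the diagonal. Reading the off-diagonal entries as Dynkin edges (a single edge where a_ij = a_ji = -1; a double or triple edge where a_ij * a_ji = 2 or 3), the diagram is a chain of 4 nodes with a double edge between the middle two (F_4). One simple-root ordering that puts it in standard form is (alpha_2, alpha_1, alpha_4, alpha_3). So the algebra is type F_4.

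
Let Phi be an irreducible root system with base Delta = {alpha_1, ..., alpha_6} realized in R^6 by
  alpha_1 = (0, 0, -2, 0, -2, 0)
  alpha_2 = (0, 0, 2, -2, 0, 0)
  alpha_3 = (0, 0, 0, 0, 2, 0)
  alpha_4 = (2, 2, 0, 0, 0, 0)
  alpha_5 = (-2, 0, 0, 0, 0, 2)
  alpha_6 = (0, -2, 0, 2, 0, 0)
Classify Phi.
type B_6

Compute the Cartan integers a_ij = 2(alpha_i, alpha_j)/(alpha_j, alpha_j); the resulting 6x6 Cartan matrix is
[[2, -1, -2, 0, 0, 0], [-1, 2, 0, 0, 0, -1], [-1, 0, 2, 0, 0, 0], [0, 0, 0, 2, -1, -1], [0, 0, 0, -1, 2, 0], [0, -1, 0, -1, 0, 2]].
The roots have two lengths (squared-length ratio 2:1); the short ones are alpha_{3}. The associated Dynkin diagram is a chain of 6 nodes with a double edge at one end; the terminal node there is the unique short simple root (B_6), so the type is B_6 (the algebra so(13)).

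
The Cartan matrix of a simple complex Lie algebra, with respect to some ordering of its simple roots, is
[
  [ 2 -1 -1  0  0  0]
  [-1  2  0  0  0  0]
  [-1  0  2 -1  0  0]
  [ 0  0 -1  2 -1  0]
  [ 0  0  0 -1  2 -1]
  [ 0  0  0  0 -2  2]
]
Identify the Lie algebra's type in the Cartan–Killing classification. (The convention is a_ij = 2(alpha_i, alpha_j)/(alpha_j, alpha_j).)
The matrix has rank 6 with 2's on the diagonal. Reading the off-diagonal entries as Dynkin edges (a single edge where a_ij = a_ji = -1; a double or triple edge where a_ij * a_ji = 2 or 3), the diagram is a chain of 6 nodes with a double edge at one end; the terminal node there is the unique long simple root (C_6). One simple-root ordering that puts it in standard form is (alpha_2, alpha_1, alpha_3, alpha_4, alpha_5, alpha_6). So the algebra is type C_6, i.e. sp(12).

C_6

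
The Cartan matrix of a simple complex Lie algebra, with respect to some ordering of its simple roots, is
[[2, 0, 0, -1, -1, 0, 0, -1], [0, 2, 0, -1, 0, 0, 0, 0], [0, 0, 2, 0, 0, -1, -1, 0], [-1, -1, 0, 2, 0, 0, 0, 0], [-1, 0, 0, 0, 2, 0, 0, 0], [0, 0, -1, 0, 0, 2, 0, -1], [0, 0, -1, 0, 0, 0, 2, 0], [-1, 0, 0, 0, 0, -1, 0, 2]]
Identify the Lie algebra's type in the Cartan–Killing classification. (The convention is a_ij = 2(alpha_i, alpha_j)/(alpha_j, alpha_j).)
E_8

The matrix has rank 8 with 2's on the diagonal. Reading the off-diagonal entries as Dynkin edges (a single edge where a_ij = a_ji = -1; a double or triple edge where a_ij * a_ji = 2 or 3), the diagram is a chain of 7 nodes with one extra node attached to the third node from one end (E_8). One simple-root ordering that puts it in standard form is (alpha_2, alpha_5, alpha_4, alpha_1, alpha_8, alpha_6, alpha_3, alpha_7). So the algebra is type E_8.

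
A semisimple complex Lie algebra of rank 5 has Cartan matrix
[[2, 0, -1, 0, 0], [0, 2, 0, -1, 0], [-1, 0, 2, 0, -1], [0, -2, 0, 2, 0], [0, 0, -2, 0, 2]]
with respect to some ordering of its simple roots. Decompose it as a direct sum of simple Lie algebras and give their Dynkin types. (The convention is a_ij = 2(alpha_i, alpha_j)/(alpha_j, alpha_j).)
B_2 (so(5)) + C_3 (sp(6))

The diagram associated to this matrix has two connected components: the simple roots {alpha_2, alpha_4} form a chain of 2 nodes with a double edge at one end; the terminal node there is the unique short simple root (B_2), and {alpha_1, alpha_3, alpha_5} form a chain of 3 nodes with a double edge at one end; the terminal node there is the unique long simple root (C_3). A semisimple Lie algebra decomposes uniquely as the direct sum of simple ideals, one per connected component of its Dynkin diagram, so g ≅ B_2 ⊕ C_3 (dimension 10 + 21 = 31).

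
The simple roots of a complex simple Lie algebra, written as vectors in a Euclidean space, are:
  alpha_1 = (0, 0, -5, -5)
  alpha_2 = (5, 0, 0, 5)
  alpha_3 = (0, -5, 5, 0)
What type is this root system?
Compute the Cartan integers a_ij = 2(alpha_i, alpha_j)/(alpha_j, alpha_j); the resulting 3x3 Cartan matrix is
[[2, -1, -1], [-1, 2, 0], [-1, 0, 2]].
All simple roots have the same length, so the diagram is simply laced. The associated Dynkin diagram is a chain of 3 nodes with single edges (A_3), so the type is A_3 (the algebra sl(4)).

type A_3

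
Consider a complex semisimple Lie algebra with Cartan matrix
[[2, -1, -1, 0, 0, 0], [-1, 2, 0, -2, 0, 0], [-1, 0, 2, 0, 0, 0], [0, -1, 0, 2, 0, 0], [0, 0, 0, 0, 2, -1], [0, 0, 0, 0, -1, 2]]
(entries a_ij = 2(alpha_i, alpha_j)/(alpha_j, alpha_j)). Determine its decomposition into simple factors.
A_2 + B_4

The diagram associated to this matrix has two connected components: the simple roots {alpha_5, alpha_6} form a chain of 2 nodes with single edges (A_2), and {alpha_1, alpha_2, alpha_3, alpha_4} form a chain of 4 nodes with a double edge at one end; the terminal node there is the unique short simple root (B_4). A semisimple Lie algebra decomposes uniquely as the direct sum of simple ideals, one per connected component of its Dynkin diagram, so g ≅ A_2 ⊕ B_4 (dimension 8 + 36 = 44).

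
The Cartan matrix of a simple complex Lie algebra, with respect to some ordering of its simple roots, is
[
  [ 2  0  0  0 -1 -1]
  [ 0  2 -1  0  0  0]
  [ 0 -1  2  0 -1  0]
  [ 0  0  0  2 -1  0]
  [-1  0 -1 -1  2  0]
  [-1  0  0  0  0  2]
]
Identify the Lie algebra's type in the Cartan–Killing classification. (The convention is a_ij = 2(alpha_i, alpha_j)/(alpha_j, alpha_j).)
E6

The matrix has rank 6 with 2's on the diagonal. Reading the off-diagonal entries as Dynkin edges (a single edge where a_ij = a_ji = -1; a double or triple edge where a_ij * a_ji = 2 or 3), the diagram is a chain of 5 nodes with one extra node attached to the third node from one end (E_6). One simple-root ordering that puts it in standard form is (alpha_6, alpha_4, alpha_1, alpha_5, alpha_3, alpha_2). So the algebra is type E_6.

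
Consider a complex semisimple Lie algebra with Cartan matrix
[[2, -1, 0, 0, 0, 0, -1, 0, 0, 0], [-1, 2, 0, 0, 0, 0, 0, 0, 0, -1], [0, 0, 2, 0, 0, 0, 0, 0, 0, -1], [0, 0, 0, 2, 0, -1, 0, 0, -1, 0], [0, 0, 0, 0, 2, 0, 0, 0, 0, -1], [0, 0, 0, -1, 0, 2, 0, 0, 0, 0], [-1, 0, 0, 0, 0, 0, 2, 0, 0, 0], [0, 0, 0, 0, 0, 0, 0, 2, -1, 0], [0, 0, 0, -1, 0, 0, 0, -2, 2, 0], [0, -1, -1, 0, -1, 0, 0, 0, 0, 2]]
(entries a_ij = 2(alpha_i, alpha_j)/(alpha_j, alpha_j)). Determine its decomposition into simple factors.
The diagram associated to this matrix has two connected components: the simple roots {alpha_4, alpha_6, alpha_8, alpha_9} form a chain of 4 nodes with a double edge at one end; the terminal node there is the unique short simple root (B_4), and {alpha_1, alpha_2, alpha_3, alpha_5, alpha_7, alpha_10} form a chain of 4 nodes with a fork of two nodes at one end (D_6). A semisimple Lie algebra decomposes uniquely as the direct sum of simple ideals, one per connected component of its Dynkin diagram, so g ≅ B_4 ⊕ D_6 (dimension 36 + 66 = 102).

B_4 (so(9)) ⊕ D_6 (so(12))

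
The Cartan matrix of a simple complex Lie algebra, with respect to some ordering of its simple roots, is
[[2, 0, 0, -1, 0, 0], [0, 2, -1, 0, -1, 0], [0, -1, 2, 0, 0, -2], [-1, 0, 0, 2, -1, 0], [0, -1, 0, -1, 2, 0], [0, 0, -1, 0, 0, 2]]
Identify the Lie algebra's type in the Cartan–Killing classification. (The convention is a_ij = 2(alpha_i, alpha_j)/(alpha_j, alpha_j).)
B_6 (so(13))

The matrix has rank 6 with 2's on the diagonal. Reading the off-diagonal entries as Dynkin edges (a single edge where a_ij = a_ji = -1; a double or triple edge where a_ij * a_ji = 2 or 3), the diagram is a chain of 6 nodes with a double edge at one end; the terminal node there is the unique short simple root (B_6). One simple-root ordering that puts it in standard form is (alpha_1, alpha_4, alpha_5, alpha_2, alpha_3, alpha_6). So the algebra is type B_6, i.e. so(13).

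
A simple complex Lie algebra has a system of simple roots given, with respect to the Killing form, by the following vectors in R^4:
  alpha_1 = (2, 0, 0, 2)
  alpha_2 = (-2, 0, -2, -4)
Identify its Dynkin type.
Compute the Cartan integers a_ij = 2(alpha_i, alpha_j)/(alpha_j, alpha_j); the resulting 2x2 Cartan matrix is
[[2, -1], [-3, 2]].
The roots have two lengths (squared-length ratio 3:1); the short ones are alpha_{1}. The associated Dynkin diagram is two nodes joined by a triple edge (G_2), so the type is G_2.

type G_2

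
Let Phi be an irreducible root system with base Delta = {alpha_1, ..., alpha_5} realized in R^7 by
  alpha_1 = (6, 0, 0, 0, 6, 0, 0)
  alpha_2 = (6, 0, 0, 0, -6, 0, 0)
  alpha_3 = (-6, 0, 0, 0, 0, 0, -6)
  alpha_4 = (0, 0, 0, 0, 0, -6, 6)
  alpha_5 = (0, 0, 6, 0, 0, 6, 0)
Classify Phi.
D_5 (so(10))

Compute the Cartan integers a_ij = 2(alpha_i, alpha_j)/(alpha_j, alpha_j); the resulting 5x5 Cartan matrix is
[[2, 0, -1, 0, 0], [0, 2, -1, 0, 0], [-1, -1, 2, -1, 0], [0, 0, -1, 2, -1], [0, 0, 0, -1, 2]].
All simple roots have the same length, so the diagram is simply laced. The associated Dynkin diagram is a chain of 3 nodes with a fork of two nodes at one end (D_5), so the type is D_5 (the algebra so(10)).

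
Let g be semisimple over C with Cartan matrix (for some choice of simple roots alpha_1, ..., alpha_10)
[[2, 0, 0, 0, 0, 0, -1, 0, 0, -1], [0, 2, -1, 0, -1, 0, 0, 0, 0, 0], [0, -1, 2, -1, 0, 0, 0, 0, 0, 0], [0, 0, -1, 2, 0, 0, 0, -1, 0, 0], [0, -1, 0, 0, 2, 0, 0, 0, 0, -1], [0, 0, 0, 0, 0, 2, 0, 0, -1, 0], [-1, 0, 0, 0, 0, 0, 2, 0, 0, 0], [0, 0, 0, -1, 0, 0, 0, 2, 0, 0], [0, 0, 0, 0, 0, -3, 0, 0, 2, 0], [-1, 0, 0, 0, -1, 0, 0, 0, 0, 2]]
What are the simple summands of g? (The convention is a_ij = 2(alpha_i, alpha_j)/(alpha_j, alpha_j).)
A_8 + G_2

The diagram associated to this matrix has two connected components: the simple roots {alpha_1, alpha_2, alpha_3, alpha_4, alpha_5, alpha_7, alpha_8, alpha_10} form a chain of 8 nodes with single edges (A_8), and {alpha_6, alpha_9} form two nodes joined by a triple edge (G_2). A semisimple Lie algebra decomposes uniquely as the direct sum of simple ideals, one per connected component of its Dynkin diagram, so g ≅ A_8 ⊕ G_2 (dimension 80 + 14 = 94).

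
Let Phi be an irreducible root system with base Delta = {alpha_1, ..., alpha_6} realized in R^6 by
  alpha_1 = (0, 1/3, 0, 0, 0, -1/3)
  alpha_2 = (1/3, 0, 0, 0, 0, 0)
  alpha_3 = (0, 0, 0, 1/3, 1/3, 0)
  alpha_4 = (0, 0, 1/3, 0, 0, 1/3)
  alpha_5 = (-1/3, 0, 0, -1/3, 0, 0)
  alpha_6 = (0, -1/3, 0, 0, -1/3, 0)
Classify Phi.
Compute the Cartan integers a_ij = 2(alpha_i, alpha_j)/(alpha_j, alpha_j); the resulting 6x6 Cartan matrix is
[[2, 0, 0, -1, 0, -1], [0, 2, 0, 0, -1, 0], [0, 0, 2, 0, -1, -1], [-1, 0, 0, 2, 0, 0], [0, -2, -1, 0, 2, 0], [-1, 0, -1, 0, 0, 2]].
The roots have two lengths (squared-length ratio 2:1); the short ones are alpha_{2}. The associated Dynkin diagram is a chain of 6 nodes with a double edge at one end; the terminal node there is the unique short simple root (B_6), so the type is B_6 (the algebra so(13)).

type B_6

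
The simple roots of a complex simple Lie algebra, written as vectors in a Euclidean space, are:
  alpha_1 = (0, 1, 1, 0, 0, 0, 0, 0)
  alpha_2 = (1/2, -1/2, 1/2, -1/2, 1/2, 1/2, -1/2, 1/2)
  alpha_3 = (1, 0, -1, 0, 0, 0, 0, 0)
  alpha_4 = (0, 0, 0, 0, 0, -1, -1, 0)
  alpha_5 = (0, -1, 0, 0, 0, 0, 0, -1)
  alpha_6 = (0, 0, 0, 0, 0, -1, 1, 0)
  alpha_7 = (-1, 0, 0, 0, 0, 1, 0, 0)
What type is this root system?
Compute the Cartan integers a_ij = 2(alpha_i, alpha_j)/(alpha_j, alpha_j); the resulting 7x7 Cartan matrix is
[[2, 0, -1, 0, -1, 0, 0], [0, 2, 0, 0, 0, -1, 0], [-1, 0, 2, 0, 0, 0, -1], [0, 0, 0, 2, 0, 0, -1], [-1, 0, 0, 0, 2, 0, 0], [0, -1, 0, 0, 0, 2, -1], [0, 0, -1, -1, 0, -1, 2]].
All simple roots have the same length, so the diagram is simply laced. The associated Dynkin diagram is a chain of 6 nodes with one extra node attached to the third node from one end (E_7), so the type is E_7.

E_7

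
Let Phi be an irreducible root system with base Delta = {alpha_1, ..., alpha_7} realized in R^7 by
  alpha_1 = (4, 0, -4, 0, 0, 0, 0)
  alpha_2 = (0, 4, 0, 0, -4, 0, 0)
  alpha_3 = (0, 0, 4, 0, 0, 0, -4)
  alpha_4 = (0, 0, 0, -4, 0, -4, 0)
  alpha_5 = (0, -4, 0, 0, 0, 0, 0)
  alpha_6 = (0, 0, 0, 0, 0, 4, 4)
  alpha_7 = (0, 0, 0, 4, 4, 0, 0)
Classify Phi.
B_7

Compute the Cartan integers a_ij = 2(alpha_i, alpha_j)/(alpha_j, alpha_j); the resulting 7x7 Cartan matrix is
[[2, 0, -1, 0, 0, 0, 0], [0, 2, 0, 0, -2, 0, -1], [-1, 0, 2, 0, 0, -1, 0], [0, 0, 0, 2, 0, -1, -1], [0, -1, 0, 0, 2, 0, 0], [0, 0, -1, -1, 0, 2, 0], [0, -1, 0, -1, 0, 0, 2]].
The roots have two lengths (squared-length ratio 2:1); the short ones are alpha_{5}. The associated Dynkin diagram is a chain of 7 nodes with a double edge at one end; the terminal node there is the unique short simple root (B_7), so the type is B_7 (the algebra so(15)).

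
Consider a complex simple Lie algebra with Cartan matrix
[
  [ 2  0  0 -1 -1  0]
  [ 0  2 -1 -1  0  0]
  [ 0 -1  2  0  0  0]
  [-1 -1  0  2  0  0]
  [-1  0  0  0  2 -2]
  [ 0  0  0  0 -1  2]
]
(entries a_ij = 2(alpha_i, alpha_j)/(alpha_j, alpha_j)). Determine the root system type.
B_6 (so(13))

The matrix has rank 6 with 2's on the diagonal. Reading the off-diagonal entries as Dynkin edges (a single edge where a_ij = a_ji = -1; a double or triple edge where a_ij * a_ji = 2 or 3), the diagram is a chain of 6 nodes with a double edge at one end; the terminal node there is the unique short simple root (B_6). One simple-root ordering that puts it in standard form is (alpha_3, alpha_2, alpha_4, alpha_1, alpha_5, alpha_6). So the algebra is type B_6, i.e. so(13).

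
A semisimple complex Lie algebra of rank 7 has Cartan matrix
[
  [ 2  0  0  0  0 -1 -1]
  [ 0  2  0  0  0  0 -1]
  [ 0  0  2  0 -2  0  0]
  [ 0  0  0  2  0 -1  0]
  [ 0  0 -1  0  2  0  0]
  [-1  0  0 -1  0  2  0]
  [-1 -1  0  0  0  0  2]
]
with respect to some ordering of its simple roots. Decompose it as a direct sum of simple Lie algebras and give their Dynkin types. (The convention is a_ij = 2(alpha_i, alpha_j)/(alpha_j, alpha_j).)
A_5 (sl(6)) ⊕ B_2 (so(5))

The diagram associated to this matrix has two connected components: the simple roots {alpha_1, alpha_2, alpha_4, alpha_6, alpha_7} form a chain of 5 nodes with single edges (A_5), and {alpha_3, alpha_5} form a chain of 2 nodes with a double edge at one end; the terminal node there is the unique short simple root (B_2). A semisimple Lie algebra decomposes uniquely as the direct sum of simple ideals, one per connected component of its Dynkin diagram, so g ≅ A_5 ⊕ B_2 (dimension 35 + 10 = 45).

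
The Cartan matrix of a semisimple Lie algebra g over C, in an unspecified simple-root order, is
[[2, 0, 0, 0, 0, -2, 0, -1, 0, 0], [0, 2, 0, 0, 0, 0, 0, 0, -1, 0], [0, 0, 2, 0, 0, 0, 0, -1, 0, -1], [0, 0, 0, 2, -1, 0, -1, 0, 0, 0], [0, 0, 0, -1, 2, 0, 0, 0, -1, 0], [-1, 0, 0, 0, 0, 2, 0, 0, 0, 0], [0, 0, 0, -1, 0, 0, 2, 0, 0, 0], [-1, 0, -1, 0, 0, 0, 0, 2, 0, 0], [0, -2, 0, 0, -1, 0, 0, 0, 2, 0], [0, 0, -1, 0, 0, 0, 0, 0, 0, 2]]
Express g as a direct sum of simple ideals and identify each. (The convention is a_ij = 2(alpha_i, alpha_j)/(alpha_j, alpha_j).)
B5 + B5

The diagram associated to this matrix has two connected components: the simple roots {alpha_2, alpha_4, alpha_5, alpha_7, alpha_9} form a chain of 5 nodes with a double edge at one end; the terminal node there is the unique short simple root (B_5), and {alpha_1, alpha_3, alpha_6, alpha_8, alpha_10} form a chain of 5 nodes with a double edge at one end; the terminal node there is the unique short simple root (B_5). A semisimple Lie algebra decomposes uniquely as the direct sum of simple ideals, one per connected component of its Dynkin diagram, so g ≅ B_5 ⊕ B_5 (dimension 55 + 55 = 110).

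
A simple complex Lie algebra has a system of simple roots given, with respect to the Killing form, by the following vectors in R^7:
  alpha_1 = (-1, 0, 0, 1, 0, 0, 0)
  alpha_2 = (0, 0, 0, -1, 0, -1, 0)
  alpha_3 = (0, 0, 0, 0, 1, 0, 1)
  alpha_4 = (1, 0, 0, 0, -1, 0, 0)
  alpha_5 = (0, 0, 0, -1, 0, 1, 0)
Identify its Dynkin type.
Compute the Cartan integers a_ij = 2(alpha_i, alpha_j)/(alpha_j, alpha_j); the resulting 5x5 Cartan matrix is
[[2, -1, 0, -1, -1], [-1, 2, 0, 0, 0], [0, 0, 2, -1, 0], [-1, 0, -1, 2, 0], [-1, 0, 0, 0, 2]].
All simple roots have the same length, so the diagram is simply laced. The associated Dynkin diagram is a chain of 3 nodes with a fork of two nodes at one end (D_5), so the type is D_5 (the algebra so(10)).

D_5 (so(10))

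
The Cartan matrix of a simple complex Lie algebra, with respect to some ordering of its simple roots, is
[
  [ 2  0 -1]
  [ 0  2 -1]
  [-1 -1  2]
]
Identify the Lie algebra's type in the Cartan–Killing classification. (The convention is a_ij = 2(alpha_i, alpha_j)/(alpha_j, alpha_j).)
A3

The matrix has rank 3 with 2's on the diagonal. Reading the off-diagonal entries as Dynkin edges (a single edge where a_ij = a_ji = -1; a double or triple edge where a_ij * a_ji = 2 or 3), the diagram is a chain of 3 nodes with single edges (A_3). One simple-root ordering that puts it in standard form is (alpha_2, alpha_3, alpha_1). So the algebra is type A_3, i.e. sl(4).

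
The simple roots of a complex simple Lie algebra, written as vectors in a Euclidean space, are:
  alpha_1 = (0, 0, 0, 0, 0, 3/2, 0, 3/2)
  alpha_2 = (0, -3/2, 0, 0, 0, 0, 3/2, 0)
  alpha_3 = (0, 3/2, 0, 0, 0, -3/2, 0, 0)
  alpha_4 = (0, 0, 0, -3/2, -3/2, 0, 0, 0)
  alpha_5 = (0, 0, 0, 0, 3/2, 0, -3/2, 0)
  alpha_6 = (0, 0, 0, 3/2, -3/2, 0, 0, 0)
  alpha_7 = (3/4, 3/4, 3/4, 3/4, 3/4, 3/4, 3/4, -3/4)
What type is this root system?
Compute the Cartan integers a_ij = 2(alpha_i, alpha_j)/(alpha_j, alpha_j); the resulting 7x7 Cartan matrix is
[[2, 0, -1, 0, 0, 0, 0], [0, 2, -1, 0, -1, 0, 0], [-1, -1, 2, 0, 0, 0, 0], [0, 0, 0, 2, -1, 0, -1], [0, -1, 0, -1, 2, -1, 0], [0, 0, 0, 0, -1, 2, 0], [0, 0, 0, -1, 0, 0, 2]].
All simple roots have the same length, so the diagram is simply laced. The associated Dynkin diagram is a chain of 6 nodes with one extra node attached to the third node from one end (E_7), so the type is E_7.

E7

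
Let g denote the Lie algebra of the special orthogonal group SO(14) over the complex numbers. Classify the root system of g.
This is so(14) with 14 even, which has dimension 14(14-1)/2 = 91 and rank 14/2 = 7. In the classification of classical Lie algebras, the orthogonal algebra so(2n) in an even number of variables has type D_n; here n = 7, so the Dynkin diagram is a chain of 5 nodes with a fork of two nodes at one end (D_7). Hence the type is D_7.

D_7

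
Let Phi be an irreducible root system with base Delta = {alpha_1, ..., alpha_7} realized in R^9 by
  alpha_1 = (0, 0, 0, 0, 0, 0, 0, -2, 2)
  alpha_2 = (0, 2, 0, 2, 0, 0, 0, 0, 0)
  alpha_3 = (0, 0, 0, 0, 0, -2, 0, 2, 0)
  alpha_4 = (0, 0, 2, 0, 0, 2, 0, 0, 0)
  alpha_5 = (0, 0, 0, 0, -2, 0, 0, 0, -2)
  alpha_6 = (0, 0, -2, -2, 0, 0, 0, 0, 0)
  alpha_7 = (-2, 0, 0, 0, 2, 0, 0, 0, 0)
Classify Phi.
A_7

Compute the Cartan integers a_ij = 2(alpha_i, alpha_j)/(alpha_j, alpha_j); the resulting 7x7 Cartan matrix is
[[2, 0, -1, 0, -1, 0, 0], [0, 2, 0, 0, 0, -1, 0], [-1, 0, 2, -1, 0, 0, 0], [0, 0, -1, 2, 0, -1, 0], [-1, 0, 0, 0, 2, 0, -1], [0, -1, 0, -1, 0, 2, 0], [0, 0, 0, 0, -1, 0, 2]].
All simple roots have the same length, so the diagram is simply laced. The associated Dynkin diagram is a chain of 7 nodes with single edges (A_7), so the type is A_7 (the algebra sl(8)).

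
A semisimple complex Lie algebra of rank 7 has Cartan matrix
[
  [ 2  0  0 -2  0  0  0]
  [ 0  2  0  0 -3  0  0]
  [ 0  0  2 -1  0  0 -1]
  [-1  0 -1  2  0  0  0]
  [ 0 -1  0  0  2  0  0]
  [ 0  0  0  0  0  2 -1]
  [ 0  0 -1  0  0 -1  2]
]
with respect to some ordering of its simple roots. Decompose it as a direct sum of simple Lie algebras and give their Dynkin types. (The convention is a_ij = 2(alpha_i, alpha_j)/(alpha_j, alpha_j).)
C_5 ⊕ G_2

The diagram associated to this matrix has two connected components: the simple roots {alpha_1, alpha_3, alpha_4, alpha_6, alpha_7} form a chain of 5 nodes with a double edge at one end; the terminal node there is the unique long simple root (C_5), and {alpha_2, alpha_5} form two nodes joined by a triple edge (G_2). A semisimple Lie algebra decomposes uniquely as the direct sum of simple ideals, one per connected component of its Dynkin diagram, so g ≅ C_5 ⊕ G_2 (dimension 55 + 14 = 69).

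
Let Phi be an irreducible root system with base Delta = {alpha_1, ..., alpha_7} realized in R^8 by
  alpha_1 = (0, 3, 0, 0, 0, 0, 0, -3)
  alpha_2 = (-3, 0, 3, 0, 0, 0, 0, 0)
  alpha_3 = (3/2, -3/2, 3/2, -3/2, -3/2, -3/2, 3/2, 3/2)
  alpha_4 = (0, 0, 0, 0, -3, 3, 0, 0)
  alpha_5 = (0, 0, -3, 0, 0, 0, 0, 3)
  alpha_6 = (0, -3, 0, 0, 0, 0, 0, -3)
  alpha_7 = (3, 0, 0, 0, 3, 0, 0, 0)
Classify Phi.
Compute the Cartan integers a_ij = 2(alpha_i, alpha_j)/(alpha_j, alpha_j); the resulting 7x7 Cartan matrix is
[[2, 0, -1, 0, -1, 0, 0], [0, 2, 0, 0, -1, 0, -1], [-1, 0, 2, 0, 0, 0, 0], [0, 0, 0, 2, 0, 0, -1], [-1, -1, 0, 0, 2, -1, 0], [0, 0, 0, 0, -1, 2, 0], [0, -1, 0, -1, 0, 0, 2]].
All simple roots have the same length, so the diagram is simply laced. The associated Dynkin diagram is a chain of 6 nodes with one extra node attached to the third node from one end (E_7), so the type is E_7.

E_7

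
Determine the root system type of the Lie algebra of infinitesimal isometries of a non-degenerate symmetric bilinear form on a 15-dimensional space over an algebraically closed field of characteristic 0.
B7

This is so(15) with 15 odd, which has dimension 15(15-1)/2 = 105 and rank (15-1)/2 = 7. In the classification of classical Lie algebras, the orthogonal algebra so(2n+1) in an odd number of variables has type B_n; here n = 7, so the Dynkin diagram is a chain of 7 nodes with a double edge at one end; the terminal node there is the unique short simple root (B_7). Hence the type is B_7.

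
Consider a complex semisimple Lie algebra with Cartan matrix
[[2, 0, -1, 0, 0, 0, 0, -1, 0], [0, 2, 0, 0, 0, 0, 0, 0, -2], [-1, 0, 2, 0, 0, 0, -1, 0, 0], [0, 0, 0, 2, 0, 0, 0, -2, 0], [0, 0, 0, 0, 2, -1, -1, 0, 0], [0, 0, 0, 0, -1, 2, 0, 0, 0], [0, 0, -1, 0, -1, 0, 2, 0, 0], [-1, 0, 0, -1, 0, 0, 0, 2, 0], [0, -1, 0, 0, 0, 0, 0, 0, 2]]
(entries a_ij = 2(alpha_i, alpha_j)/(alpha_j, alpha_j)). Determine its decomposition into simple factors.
The diagram associated to this matrix has two connected components: the simple roots {alpha_2, alpha_9} form a chain of 2 nodes with a double edge at one end; the terminal node there is the unique short simple root (B_2), and {alpha_1, alpha_3, alpha_4, alpha_5, alpha_6, alpha_7, alpha_8} form a chain of 7 nodes with a double edge at one end; the terminal node there is the unique long simple root (C_7). A semisimple Lie algebra decomposes uniquely as the direct sum of simple ideals, one per connected component of its Dynkin diagram, so g ≅ B_2 ⊕ C_7 (dimension 10 + 105 = 115).

B_2 (so(5)) ⊕ C_7 (sp(14))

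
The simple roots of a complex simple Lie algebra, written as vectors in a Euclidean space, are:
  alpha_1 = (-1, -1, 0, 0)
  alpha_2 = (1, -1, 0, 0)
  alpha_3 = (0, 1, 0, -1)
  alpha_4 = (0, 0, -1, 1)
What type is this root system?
D4

Compute the Cartan integers a_ij = 2(alpha_i, alpha_j)/(alpha_j, alpha_j); the resulting 4x4 Cartan matrix is
[[2, 0, -1, 0], [0, 2, -1, 0], [-1, -1, 2, -1], [0, 0, -1, 2]].
All simple roots have the same length, so the diagram is simply laced. The associated Dynkin diagram is a chain of 2 nodes with a fork of two nodes at one end (D_4), so the type is D_4 (the algebra so(8)).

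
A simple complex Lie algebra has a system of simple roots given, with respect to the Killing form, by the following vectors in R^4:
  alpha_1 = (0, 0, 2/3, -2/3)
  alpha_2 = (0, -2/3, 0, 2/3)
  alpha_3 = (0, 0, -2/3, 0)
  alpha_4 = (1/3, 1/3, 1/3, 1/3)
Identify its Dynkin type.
Compute the Cartan integers a_ij = 2(alpha_i, alpha_j)/(alpha_j, alpha_j); the resulting 4x4 Cartan matrix is
[[2, -1, -2, 0], [-1, 2, 0, 0], [-1, 0, 2, -1], [0, 0, -1, 2]].
The roots have two lengths (squared-length ratio 2:1); the short ones are alpha_{3,4}. The associated Dynkin diagram is a chain of 4 nodes with a double edge between the middle two (F_4), so the type is F_4.

F_4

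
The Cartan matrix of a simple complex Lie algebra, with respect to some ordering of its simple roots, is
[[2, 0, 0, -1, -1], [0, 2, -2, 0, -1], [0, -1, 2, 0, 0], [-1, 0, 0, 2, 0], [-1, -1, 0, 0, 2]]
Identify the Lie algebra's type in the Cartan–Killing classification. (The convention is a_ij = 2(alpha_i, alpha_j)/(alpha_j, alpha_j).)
The matrix has rank 5 with 2's on the diagonal. Reading the off-diagonal entries as Dynkin edges (a single edge where a_ij = a_ji = -1; a double or triple edge where a_ij * a_ji = 2 or 3), the diagram is a chain of 5 nodes with a double edge at one end; the terminal node there is the unique short simple root (B_5). One simple-root ordering that puts it in standard form is (alpha_4, alpha_1, alpha_5, alpha_2, alpha_3). So the algebra is type B_5, i.e. so(11).

type B_5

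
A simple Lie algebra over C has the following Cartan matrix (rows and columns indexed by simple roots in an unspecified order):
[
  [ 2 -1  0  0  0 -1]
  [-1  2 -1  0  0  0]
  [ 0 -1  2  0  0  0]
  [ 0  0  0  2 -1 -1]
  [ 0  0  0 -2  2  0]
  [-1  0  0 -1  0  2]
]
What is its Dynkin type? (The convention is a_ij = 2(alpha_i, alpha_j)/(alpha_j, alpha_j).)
type C_6

The matrix has rank 6 with 2's on the diagonal. Reading the off-diagonal entries as Dynkin edges (a single edge where a_ij = a_ji = -1; a double or triple edge where a_ij * a_ji = 2 or 3), the diagram is a chain of 6 nodes with a double edge at one end; the terminal node there is the unique long simple root (C_6). One simple-root ordering that puts it in standard form is (alpha_3, alpha_2, alpha_1, alpha_6, alpha_4, alpha_5). So the algebra is type C_6, i.e. sp(12).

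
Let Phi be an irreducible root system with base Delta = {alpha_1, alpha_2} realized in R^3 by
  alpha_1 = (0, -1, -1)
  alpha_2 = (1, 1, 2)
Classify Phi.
Compute the Cartan integers a_ij = 2(alpha_i, alpha_j)/(alpha_j, alpha_j); the resulting 2x2 Cartan matrix is
[[2, -1], [-3, 2]].
The roots have two lengths (squared-length ratio 3:1); the short ones are alpha_{1}. The associated Dynkin diagram is two nodes joined by a triple edge (G_2), so the type is G_2.

G_2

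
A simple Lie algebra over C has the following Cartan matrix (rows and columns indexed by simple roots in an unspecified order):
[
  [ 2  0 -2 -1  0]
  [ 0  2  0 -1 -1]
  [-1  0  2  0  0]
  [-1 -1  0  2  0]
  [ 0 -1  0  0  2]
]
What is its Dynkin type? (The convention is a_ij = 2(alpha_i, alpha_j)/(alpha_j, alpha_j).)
The matrix has rank 5 with 2's on the diagonal. Reading the off-diagonal entries as Dynkin edges (a single edge where a_ij = a_ji = -1; a double or triple edge where a_ij * a_ji = 2 or 3), the diagram is a chain of 5 nodes with a double edge at one end; the terminal node there is the unique short simple root (B_5). One simple-root ordering that puts it in standard form is (alpha_5, alpha_2, alpha_4, alpha_1, alpha_3). So the algebra is type B_5, i.e. so(11).

type B_5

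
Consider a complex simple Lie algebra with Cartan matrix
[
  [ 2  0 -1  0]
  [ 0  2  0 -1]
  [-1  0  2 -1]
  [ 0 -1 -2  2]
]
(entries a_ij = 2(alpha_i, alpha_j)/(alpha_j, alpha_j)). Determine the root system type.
The matrix has rank 4 with 2's on the diagonal. Reading the off-diagonal entries as Dynkin edges (a single edge where a_ij = a_ji = -1; a double or triple edge where a_ij * a_ji = 2 or 3), the diagram is a chain of 4 nodes with a double edge between the middle two (F_4). One simple-root ordering that puts it in standard form is (alpha_2, alpha_4, alpha_3, alpha_1). So the algebra is type F_4.

type F_4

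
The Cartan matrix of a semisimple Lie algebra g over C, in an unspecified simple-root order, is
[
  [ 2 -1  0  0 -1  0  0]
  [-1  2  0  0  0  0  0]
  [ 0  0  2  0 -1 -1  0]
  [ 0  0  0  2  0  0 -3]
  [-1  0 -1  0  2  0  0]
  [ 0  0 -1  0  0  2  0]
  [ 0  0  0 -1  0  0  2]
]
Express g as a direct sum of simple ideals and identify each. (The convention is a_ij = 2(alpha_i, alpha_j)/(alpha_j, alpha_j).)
A_5 (sl(6)) + G_2

The diagram associated to this matrix has two connected components: the simple roots {alpha_1, alpha_2, alpha_3, alpha_5, alpha_6} form a chain of 5 nodes with single edges (A_5), and {alpha_4, alpha_7} form two nodes joined by a triple edge (G_2). A semisimple Lie algebra decomposes uniquely as the direct sum of simple ideals, one per connected component of its Dynkin diagram, so g ≅ A_5 ⊕ G_2 (dimension 35 + 14 = 49).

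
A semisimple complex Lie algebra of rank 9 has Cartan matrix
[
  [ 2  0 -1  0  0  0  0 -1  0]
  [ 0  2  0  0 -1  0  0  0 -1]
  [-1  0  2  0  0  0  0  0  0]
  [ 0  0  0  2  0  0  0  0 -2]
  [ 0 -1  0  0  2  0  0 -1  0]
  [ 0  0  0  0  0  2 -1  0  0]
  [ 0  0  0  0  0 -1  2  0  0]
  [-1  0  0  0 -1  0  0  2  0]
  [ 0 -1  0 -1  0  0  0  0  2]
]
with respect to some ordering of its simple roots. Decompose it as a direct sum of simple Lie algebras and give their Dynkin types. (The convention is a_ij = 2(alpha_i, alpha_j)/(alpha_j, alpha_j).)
The diagram associated to this matrix has two connected components: the simple roots {alpha_6, alpha_7} form a chain of 2 nodes with single edges (A_2), and {alpha_1, alpha_2, alpha_3, alpha_4, alpha_5, alpha_8, alpha_9} form a chain of 7 nodes with a double edge at one end; the terminal node there is the unique long simple root (C_7). A semisimple Lie algebra decomposes uniquely as the direct sum of simple ideals, one per connected component of its Dynkin diagram, so g ≅ A_2 ⊕ C_7 (dimension 8 + 105 = 113).

A_2 ⊕ C_7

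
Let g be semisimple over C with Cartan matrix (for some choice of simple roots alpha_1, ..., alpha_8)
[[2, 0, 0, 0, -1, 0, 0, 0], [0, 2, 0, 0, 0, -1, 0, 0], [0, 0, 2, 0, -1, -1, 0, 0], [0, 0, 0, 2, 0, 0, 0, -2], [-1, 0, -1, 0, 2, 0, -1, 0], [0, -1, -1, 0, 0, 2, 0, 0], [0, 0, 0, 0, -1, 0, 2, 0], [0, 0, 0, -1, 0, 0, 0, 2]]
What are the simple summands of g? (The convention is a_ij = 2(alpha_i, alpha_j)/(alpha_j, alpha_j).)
The diagram associated to this matrix has two connected components: the simple roots {alpha_4, alpha_8} form a chain of 2 nodes with a double edge at one end; the terminal node there is the unique short simple root (B_2), and {alpha_1, alpha_2, alpha_3, alpha_5, alpha_6, alpha_7} form a chain of 4 nodes with a fork of two nodes at one end (D_6). A semisimple Lie algebra decomposes uniquely as the direct sum of simple ideals, one per connected component of its Dynkin diagram, so g ≅ B_2 ⊕ D_6 (dimension 10 + 66 = 76).

type B_2 + type D_6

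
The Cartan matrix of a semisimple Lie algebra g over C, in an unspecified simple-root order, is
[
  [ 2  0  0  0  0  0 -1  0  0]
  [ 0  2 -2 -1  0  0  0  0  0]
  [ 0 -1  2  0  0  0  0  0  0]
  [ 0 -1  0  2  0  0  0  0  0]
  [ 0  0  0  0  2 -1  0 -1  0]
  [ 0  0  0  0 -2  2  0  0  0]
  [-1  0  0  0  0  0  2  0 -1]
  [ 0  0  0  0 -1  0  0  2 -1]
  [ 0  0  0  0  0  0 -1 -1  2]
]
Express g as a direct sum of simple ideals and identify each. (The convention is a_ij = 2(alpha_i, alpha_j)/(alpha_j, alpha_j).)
type B_3 ⊕ type C_6

The diagram associated to this matrix has two connected components: the simple roots {alpha_2, alpha_3, alpha_4} form a chain of 3 nodes with a double edge at one end; the terminal node there is the unique short simple root (B_3), and {alpha_1, alpha_5, alpha_6, alpha_7, alpha_8, alpha_9} form a chain of 6 nodes with a double edge at one end; the terminal node there is the unique long simple root (C_6). A semisimple Lie algebra decomposes uniquely as the direct sum of simple ideals, one per connected component of its Dynkin diagram, so g ≅ B_3 ⊕ C_6 (dimension 21 + 78 = 99).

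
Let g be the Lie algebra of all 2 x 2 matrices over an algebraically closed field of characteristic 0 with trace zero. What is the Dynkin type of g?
type A_1

This is sl(2), which has dimension 2^2 - 1 = 3 and rank 2 - 1 = 1 (a Cartan subalgebra is the diagonal traceless matrices). In the classification of classical Lie algebras, the special linear algebra sl(n+1) has type A_n; here n = 1, so the Dynkin diagram is a chain of 1 nodes with single edges (A_1). Hence the type is A_1.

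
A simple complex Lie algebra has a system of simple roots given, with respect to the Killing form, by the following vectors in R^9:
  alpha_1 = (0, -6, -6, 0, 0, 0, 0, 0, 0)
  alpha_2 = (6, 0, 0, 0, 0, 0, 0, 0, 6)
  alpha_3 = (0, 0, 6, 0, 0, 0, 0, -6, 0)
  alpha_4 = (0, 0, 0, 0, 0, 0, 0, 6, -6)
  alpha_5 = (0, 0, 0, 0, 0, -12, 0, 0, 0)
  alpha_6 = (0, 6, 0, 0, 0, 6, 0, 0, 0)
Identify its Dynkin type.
Compute the Cartan integers a_ij = 2(alpha_i, alpha_j)/(alpha_j, alpha_j); the resulting 6x6 Cartan matrix is
[[2, 0, -1, 0, 0, -1], [0, 2, 0, -1, 0, 0], [-1, 0, 2, -1, 0, 0], [0, -1, -1, 2, 0, 0], [0, 0, 0, 0, 2, -2], [-1, 0, 0, 0, -1, 2]].
The roots have two lengths (squared-length ratio 2:1); the short ones are alpha_{1,2,3,4,6}. The associated Dynkin diagram is a chain of 6 nodes with a double edge at one end; the terminal node there is the unique long simple root (C_6), so the type is C_6 (the algebra sp(12)).

type C_6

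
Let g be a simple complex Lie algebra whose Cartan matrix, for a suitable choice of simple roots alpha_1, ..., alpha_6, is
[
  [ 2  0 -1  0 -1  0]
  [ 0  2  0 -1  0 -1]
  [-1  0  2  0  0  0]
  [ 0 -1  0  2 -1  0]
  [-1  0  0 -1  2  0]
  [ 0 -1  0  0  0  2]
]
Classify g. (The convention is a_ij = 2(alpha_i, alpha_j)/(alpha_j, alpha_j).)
The matrix has rank 6 with 2's on the diagonal. Reading the off-diagonal entries as Dynkin edges (a single edge where a_ij = a_ji = -1; a double or triple edge where a_ij * a_ji = 2 or 3), the diagram is a chain of 6 nodes with single edges (A_6). One simple-root ordering that puts it in standard form is (alpha_3, alpha_1, alpha_5, alpha_4, alpha_2, alpha_6). So the algebra is type A_6, i.e. sl(7).

type A_6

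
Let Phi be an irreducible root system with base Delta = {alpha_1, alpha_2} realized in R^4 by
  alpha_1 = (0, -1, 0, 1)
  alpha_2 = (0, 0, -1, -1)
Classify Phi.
Compute the Cartan integers a_ij = 2(alpha_i, alpha_j)/(alpha_j, alpha_j); the resulting 2x2 Cartan matrix is
[[2, -1], [-1, 2]].
All simple roots have the same length, so the diagram is simply laced. The associated Dynkin diagram is a chain of 2 nodes with single edges (A_2), so the type is A_2 (the algebra sl(3)).

A2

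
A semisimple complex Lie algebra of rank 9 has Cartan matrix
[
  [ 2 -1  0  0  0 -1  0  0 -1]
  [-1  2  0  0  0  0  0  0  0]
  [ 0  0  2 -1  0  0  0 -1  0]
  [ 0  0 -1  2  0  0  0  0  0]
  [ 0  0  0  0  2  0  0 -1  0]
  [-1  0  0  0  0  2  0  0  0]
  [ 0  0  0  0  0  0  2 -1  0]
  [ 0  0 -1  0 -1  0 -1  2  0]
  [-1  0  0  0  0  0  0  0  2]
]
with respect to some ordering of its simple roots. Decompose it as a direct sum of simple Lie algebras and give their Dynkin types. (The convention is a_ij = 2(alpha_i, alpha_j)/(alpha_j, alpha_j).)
type D_4 ⊕ type D_5

The diagram associated to this matrix has two connected components: the simple roots {alpha_1, alpha_2, alpha_6, alpha_9} form a chain of 2 nodes with a fork of two nodes at one end (D_4), and {alpha_3, alpha_4, alpha_5, alpha_7, alpha_8} form a chain of 3 nodes with a fork of two nodes at one end (D_5). A semisimple Lie algebra decomposes uniquely as the direct sum of simple ideals, one per connected component of its Dynkin diagram, so g ≅ D_4 ⊕ D_5 (dimension 28 + 45 = 73).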